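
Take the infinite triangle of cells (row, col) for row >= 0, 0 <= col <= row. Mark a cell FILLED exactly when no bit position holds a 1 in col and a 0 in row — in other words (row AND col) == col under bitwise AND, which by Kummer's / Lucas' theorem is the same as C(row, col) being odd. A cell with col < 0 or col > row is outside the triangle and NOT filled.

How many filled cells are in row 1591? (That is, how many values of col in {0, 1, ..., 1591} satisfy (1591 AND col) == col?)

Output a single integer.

1591 in binary = 11000110111
popcount(1591) = number of 1-bits in 11000110111 = 7
A col c satisfies (1591 AND c) == c iff every set bit of c is also set in 1591; each of the 7 set bits of 1591 can independently be on or off in c.
count = 2^7 = 128

Answer: 128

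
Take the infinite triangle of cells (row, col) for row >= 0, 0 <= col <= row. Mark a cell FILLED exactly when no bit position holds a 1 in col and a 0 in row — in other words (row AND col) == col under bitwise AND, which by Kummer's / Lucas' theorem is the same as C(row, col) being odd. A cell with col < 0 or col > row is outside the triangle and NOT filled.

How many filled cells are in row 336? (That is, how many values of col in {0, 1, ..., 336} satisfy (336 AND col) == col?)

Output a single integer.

336 in binary = 101010000
popcount(336) = number of 1-bits in 101010000 = 3
A col c satisfies (336 AND c) == c iff every set bit of c is also set in 336; each of the 3 set bits of 336 can independently be on or off in c.
count = 2^3 = 8

Answer: 8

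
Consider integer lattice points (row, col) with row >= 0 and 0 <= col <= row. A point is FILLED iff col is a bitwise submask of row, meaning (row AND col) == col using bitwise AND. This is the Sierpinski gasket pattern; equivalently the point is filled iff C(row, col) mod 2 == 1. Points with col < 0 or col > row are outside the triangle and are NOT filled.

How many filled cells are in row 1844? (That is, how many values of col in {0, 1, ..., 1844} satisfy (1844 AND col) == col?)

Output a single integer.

Answer: 64

Derivation:
1844 in binary = 11100110100
popcount(1844) = number of 1-bits in 11100110100 = 6
A col c satisfies (1844 AND c) == c iff every set bit of c is also set in 1844; each of the 6 set bits of 1844 can independently be on or off in c.
count = 2^6 = 64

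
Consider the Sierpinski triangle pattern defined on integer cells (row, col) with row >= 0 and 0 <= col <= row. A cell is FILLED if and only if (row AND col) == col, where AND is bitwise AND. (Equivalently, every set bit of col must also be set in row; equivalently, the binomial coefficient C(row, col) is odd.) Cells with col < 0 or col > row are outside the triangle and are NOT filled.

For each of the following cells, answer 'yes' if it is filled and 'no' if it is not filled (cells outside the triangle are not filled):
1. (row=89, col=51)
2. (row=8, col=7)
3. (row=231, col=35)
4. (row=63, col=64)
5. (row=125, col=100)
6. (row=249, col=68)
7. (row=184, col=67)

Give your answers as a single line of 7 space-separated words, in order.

Answer: no no yes no yes no no

Derivation:
(89,51): row=0b1011001, col=0b110011, row AND col = 0b10001 = 17; 17 != 51 -> empty
(8,7): row=0b1000, col=0b111, row AND col = 0b0 = 0; 0 != 7 -> empty
(231,35): row=0b11100111, col=0b100011, row AND col = 0b100011 = 35; 35 == 35 -> filled
(63,64): col outside [0, 63] -> not filled
(125,100): row=0b1111101, col=0b1100100, row AND col = 0b1100100 = 100; 100 == 100 -> filled
(249,68): row=0b11111001, col=0b1000100, row AND col = 0b1000000 = 64; 64 != 68 -> empty
(184,67): row=0b10111000, col=0b1000011, row AND col = 0b0 = 0; 0 != 67 -> empty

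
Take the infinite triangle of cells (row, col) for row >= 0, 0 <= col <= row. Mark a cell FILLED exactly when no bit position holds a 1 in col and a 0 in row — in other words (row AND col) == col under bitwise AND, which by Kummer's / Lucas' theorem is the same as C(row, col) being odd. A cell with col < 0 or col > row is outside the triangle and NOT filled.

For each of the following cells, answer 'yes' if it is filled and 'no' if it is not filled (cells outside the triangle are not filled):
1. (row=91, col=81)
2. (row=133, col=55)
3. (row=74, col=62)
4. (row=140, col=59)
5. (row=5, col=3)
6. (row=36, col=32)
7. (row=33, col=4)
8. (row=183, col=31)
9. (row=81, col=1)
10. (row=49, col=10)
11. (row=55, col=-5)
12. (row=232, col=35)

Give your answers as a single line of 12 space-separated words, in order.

Answer: yes no no no no yes no no yes no no no

Derivation:
(91,81): row=0b1011011, col=0b1010001, row AND col = 0b1010001 = 81; 81 == 81 -> filled
(133,55): row=0b10000101, col=0b110111, row AND col = 0b101 = 5; 5 != 55 -> empty
(74,62): row=0b1001010, col=0b111110, row AND col = 0b1010 = 10; 10 != 62 -> empty
(140,59): row=0b10001100, col=0b111011, row AND col = 0b1000 = 8; 8 != 59 -> empty
(5,3): row=0b101, col=0b11, row AND col = 0b1 = 1; 1 != 3 -> empty
(36,32): row=0b100100, col=0b100000, row AND col = 0b100000 = 32; 32 == 32 -> filled
(33,4): row=0b100001, col=0b100, row AND col = 0b0 = 0; 0 != 4 -> empty
(183,31): row=0b10110111, col=0b11111, row AND col = 0b10111 = 23; 23 != 31 -> empty
(81,1): row=0b1010001, col=0b1, row AND col = 0b1 = 1; 1 == 1 -> filled
(49,10): row=0b110001, col=0b1010, row AND col = 0b0 = 0; 0 != 10 -> empty
(55,-5): col outside [0, 55] -> not filled
(232,35): row=0b11101000, col=0b100011, row AND col = 0b100000 = 32; 32 != 35 -> empty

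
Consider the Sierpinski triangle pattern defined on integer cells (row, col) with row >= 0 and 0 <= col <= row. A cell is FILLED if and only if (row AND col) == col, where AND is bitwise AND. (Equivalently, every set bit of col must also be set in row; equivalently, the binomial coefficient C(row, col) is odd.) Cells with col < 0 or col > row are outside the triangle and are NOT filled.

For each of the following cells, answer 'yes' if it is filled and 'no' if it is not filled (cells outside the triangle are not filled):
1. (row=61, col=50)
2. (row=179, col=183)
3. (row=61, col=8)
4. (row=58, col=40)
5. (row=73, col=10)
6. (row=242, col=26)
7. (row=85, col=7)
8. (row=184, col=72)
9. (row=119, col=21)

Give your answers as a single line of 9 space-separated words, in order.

(61,50): row=0b111101, col=0b110010, row AND col = 0b110000 = 48; 48 != 50 -> empty
(179,183): col outside [0, 179] -> not filled
(61,8): row=0b111101, col=0b1000, row AND col = 0b1000 = 8; 8 == 8 -> filled
(58,40): row=0b111010, col=0b101000, row AND col = 0b101000 = 40; 40 == 40 -> filled
(73,10): row=0b1001001, col=0b1010, row AND col = 0b1000 = 8; 8 != 10 -> empty
(242,26): row=0b11110010, col=0b11010, row AND col = 0b10010 = 18; 18 != 26 -> empty
(85,7): row=0b1010101, col=0b111, row AND col = 0b101 = 5; 5 != 7 -> empty
(184,72): row=0b10111000, col=0b1001000, row AND col = 0b1000 = 8; 8 != 72 -> empty
(119,21): row=0b1110111, col=0b10101, row AND col = 0b10101 = 21; 21 == 21 -> filled

Answer: no no yes yes no no no no yes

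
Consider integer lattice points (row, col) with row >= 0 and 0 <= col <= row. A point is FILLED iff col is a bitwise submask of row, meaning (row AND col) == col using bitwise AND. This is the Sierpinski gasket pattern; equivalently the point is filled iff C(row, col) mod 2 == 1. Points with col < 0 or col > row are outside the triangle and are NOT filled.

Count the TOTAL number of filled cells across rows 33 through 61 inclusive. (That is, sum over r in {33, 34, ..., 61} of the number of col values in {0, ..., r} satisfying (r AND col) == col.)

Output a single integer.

r33=100001 pc2: +4 =4
r34=100010 pc2: +4 =8
r35=100011 pc3: +8 =16
r36=100100 pc2: +4 =20
r37=100101 pc3: +8 =28
r38=100110 pc3: +8 =36
r39=100111 pc4: +16 =52
r40=101000 pc2: +4 =56
r41=101001 pc3: +8 =64
r42=101010 pc3: +8 =72
r43=101011 pc4: +16 =88
r44=101100 pc3: +8 =96
r45=101101 pc4: +16 =112
r46=101110 pc4: +16 =128
r47=101111 pc5: +32 =160
r48=110000 pc2: +4 =164
r49=110001 pc3: +8 =172
r50=110010 pc3: +8 =180
r51=110011 pc4: +16 =196
r52=110100 pc3: +8 =204
r53=110101 pc4: +16 =220
r54=110110 pc4: +16 =236
r55=110111 pc5: +32 =268
r56=111000 pc3: +8 =276
r57=111001 pc4: +16 =292
r58=111010 pc4: +16 =308
r59=111011 pc5: +32 =340
r60=111100 pc4: +16 =356
r61=111101 pc5: +32 =388

Answer: 388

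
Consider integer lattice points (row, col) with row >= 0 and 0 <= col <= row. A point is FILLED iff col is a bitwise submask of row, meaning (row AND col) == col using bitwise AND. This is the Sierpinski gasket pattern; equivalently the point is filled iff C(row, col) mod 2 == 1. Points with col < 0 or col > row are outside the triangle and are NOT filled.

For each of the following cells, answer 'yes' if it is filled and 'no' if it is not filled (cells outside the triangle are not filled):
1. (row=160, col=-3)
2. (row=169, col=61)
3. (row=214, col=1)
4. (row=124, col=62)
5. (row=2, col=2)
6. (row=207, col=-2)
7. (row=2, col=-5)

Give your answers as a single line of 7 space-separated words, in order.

(160,-3): col outside [0, 160] -> not filled
(169,61): row=0b10101001, col=0b111101, row AND col = 0b101001 = 41; 41 != 61 -> empty
(214,1): row=0b11010110, col=0b1, row AND col = 0b0 = 0; 0 != 1 -> empty
(124,62): row=0b1111100, col=0b111110, row AND col = 0b111100 = 60; 60 != 62 -> empty
(2,2): row=0b10, col=0b10, row AND col = 0b10 = 2; 2 == 2 -> filled
(207,-2): col outside [0, 207] -> not filled
(2,-5): col outside [0, 2] -> not filled

Answer: no no no no yes no no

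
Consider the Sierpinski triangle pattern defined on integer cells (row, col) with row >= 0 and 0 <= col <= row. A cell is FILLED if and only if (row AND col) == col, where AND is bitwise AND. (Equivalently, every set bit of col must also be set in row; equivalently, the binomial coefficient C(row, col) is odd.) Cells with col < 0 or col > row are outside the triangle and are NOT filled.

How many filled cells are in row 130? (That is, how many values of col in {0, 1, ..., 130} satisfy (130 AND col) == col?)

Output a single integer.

130 in binary = 10000010
popcount(130) = number of 1-bits in 10000010 = 2
A col c satisfies (130 AND c) == c iff every set bit of c is also set in 130; each of the 2 set bits of 130 can independently be on or off in c.
count = 2^2 = 4

Answer: 4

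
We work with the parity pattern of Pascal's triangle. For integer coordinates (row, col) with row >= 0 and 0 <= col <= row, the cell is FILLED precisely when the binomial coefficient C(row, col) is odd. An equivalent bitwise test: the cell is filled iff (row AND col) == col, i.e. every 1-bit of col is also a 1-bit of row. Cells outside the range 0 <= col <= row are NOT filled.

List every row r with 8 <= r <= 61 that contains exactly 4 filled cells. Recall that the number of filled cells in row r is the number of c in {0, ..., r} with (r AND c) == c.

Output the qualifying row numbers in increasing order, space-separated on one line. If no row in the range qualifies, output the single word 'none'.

Answer: 9 10 12 17 18 20 24 33 34 36 40 48

Derivation:
Row r has 2^popcount(r) filled cells, so we need popcount(r) = log2(4) = 2.
Scan r = 8..61 and keep those with exactly 2 one-bits:
r=8=1000 popcount=1 -> skip
r=9=1001 popcount=2 -> KEEP
r=10=1010 popcount=2 -> KEEP
r=11=1011 popcount=3 -> skip
r=12=1100 popcount=2 -> KEEP
r=13=1101 popcount=3 -> skip
r=14=1110 popcount=3 -> skip
r=15=1111 popcount=4 -> skip
r=16=10000 popcount=1 -> skip
r=17=10001 popcount=2 -> KEEP
r=18=10010 popcount=2 -> KEEP
r=19=10011 popcount=3 -> skip
r=20=10100 popcount=2 -> KEEP
r=21=10101 popcount=3 -> skip
r=22=10110 popcount=3 -> skip
r=23=10111 popcount=4 -> skip
r=24=11000 popcount=2 -> KEEP
r=25=11001 popcount=3 -> skip
r=26=11010 popcount=3 -> skip
r=27=11011 popcount=4 -> skip
r=28=11100 popcount=3 -> skip
r=29=11101 popcount=4 -> skip
r=30=11110 popcount=4 -> skip
r=31=11111 popcount=5 -> skip
r=32=100000 popcount=1 -> skip
r=33=100001 popcount=2 -> KEEP
r=34=100010 popcount=2 -> KEEP
r=35=100011 popcount=3 -> skip
r=36=100100 popcount=2 -> KEEP
r=37=100101 popcount=3 -> skip
r=38=100110 popcount=3 -> skip
r=39=100111 popcount=4 -> skip
r=40=101000 popcount=2 -> KEEP
r=41=101001 popcount=3 -> skip
r=42=101010 popcount=3 -> skip
r=43=101011 popcount=4 -> skip
r=44=101100 popcount=3 -> skip
r=45=101101 popcount=4 -> skip
r=46=101110 popcount=4 -> skip
r=47=101111 popcount=5 -> skip
r=48=110000 popcount=2 -> KEEP
r=49=110001 popcount=3 -> skip
r=50=110010 popcount=3 -> skip
r=51=110011 popcount=4 -> skip
r=52=110100 popcount=3 -> skip
r=53=110101 popcount=4 -> skip
r=54=110110 popcount=4 -> skip
r=55=110111 popcount=5 -> skip
r=56=111000 popcount=3 -> skip
r=57=111001 popcount=4 -> skip
r=58=111010 popcount=4 -> skip
r=59=111011 popcount=5 -> skip
r=60=111100 popcount=4 -> skip
r=61=111101 popcount=5 -> skip
Kept rows: 9 10 12 17 18 20 24 33 34 36 40 48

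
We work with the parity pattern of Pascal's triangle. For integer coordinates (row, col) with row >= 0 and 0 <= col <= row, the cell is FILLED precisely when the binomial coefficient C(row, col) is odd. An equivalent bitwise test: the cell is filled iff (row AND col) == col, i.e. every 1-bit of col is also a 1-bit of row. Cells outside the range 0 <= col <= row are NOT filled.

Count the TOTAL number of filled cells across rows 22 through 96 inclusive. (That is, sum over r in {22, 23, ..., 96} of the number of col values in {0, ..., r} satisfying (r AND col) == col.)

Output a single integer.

Answer: 1108

Derivation:
r22=10110 pc3: +8 =8
r23=10111 pc4: +16 =24
r24=11000 pc2: +4 =28
r25=11001 pc3: +8 =36
r26=11010 pc3: +8 =44
r27=11011 pc4: +16 =60
r28=11100 pc3: +8 =68
r29=11101 pc4: +16 =84
r30=11110 pc4: +16 =100
r31=11111 pc5: +32 =132
r32=100000 pc1: +2 =134
r33=100001 pc2: +4 =138
r34=100010 pc2: +4 =142
r35=100011 pc3: +8 =150
r36=100100 pc2: +4 =154
r37=100101 pc3: +8 =162
r38=100110 pc3: +8 =170
r39=100111 pc4: +16 =186
r40=101000 pc2: +4 =190
r41=101001 pc3: +8 =198
r42=101010 pc3: +8 =206
r43=101011 pc4: +16 =222
r44=101100 pc3: +8 =230
r45=101101 pc4: +16 =246
r46=101110 pc4: +16 =262
r47=101111 pc5: +32 =294
r48=110000 pc2: +4 =298
r49=110001 pc3: +8 =306
r50=110010 pc3: +8 =314
r51=110011 pc4: +16 =330
r52=110100 pc3: +8 =338
r53=110101 pc4: +16 =354
r54=110110 pc4: +16 =370
r55=110111 pc5: +32 =402
r56=111000 pc3: +8 =410
r57=111001 pc4: +16 =426
r58=111010 pc4: +16 =442
r59=111011 pc5: +32 =474
r60=111100 pc4: +16 =490
r61=111101 pc5: +32 =522
r62=111110 pc5: +32 =554
r63=111111 pc6: +64 =618
r64=1000000 pc1: +2 =620
r65=1000001 pc2: +4 =624
r66=1000010 pc2: +4 =628
r67=1000011 pc3: +8 =636
r68=1000100 pc2: +4 =640
r69=1000101 pc3: +8 =648
r70=1000110 pc3: +8 =656
r71=1000111 pc4: +16 =672
r72=1001000 pc2: +4 =676
r73=1001001 pc3: +8 =684
r74=1001010 pc3: +8 =692
r75=1001011 pc4: +16 =708
r76=1001100 pc3: +8 =716
r77=1001101 pc4: +16 =732
r78=1001110 pc4: +16 =748
r79=1001111 pc5: +32 =780
r80=1010000 pc2: +4 =784
r81=1010001 pc3: +8 =792
r82=1010010 pc3: +8 =800
r83=1010011 pc4: +16 =816
r84=1010100 pc3: +8 =824
r85=1010101 pc4: +16 =840
r86=1010110 pc4: +16 =856
r87=1010111 pc5: +32 =888
r88=1011000 pc3: +8 =896
r89=1011001 pc4: +16 =912
r90=1011010 pc4: +16 =928
r91=1011011 pc5: +32 =960
r92=1011100 pc4: +16 =976
r93=1011101 pc5: +32 =1008
r94=1011110 pc5: +32 =1040
r95=1011111 pc6: +64 =1104
r96=1100000 pc2: +4 =1108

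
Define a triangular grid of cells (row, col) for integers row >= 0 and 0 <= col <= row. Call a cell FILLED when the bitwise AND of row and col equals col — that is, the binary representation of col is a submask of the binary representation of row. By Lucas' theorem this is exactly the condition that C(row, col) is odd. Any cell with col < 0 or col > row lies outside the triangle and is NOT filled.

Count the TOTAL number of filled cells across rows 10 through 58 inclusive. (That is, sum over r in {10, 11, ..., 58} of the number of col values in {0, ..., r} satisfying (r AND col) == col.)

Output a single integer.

Answer: 520

Derivation:
r10=1010 pc2: +4 =4
r11=1011 pc3: +8 =12
r12=1100 pc2: +4 =16
r13=1101 pc3: +8 =24
r14=1110 pc3: +8 =32
r15=1111 pc4: +16 =48
r16=10000 pc1: +2 =50
r17=10001 pc2: +4 =54
r18=10010 pc2: +4 =58
r19=10011 pc3: +8 =66
r20=10100 pc2: +4 =70
r21=10101 pc3: +8 =78
r22=10110 pc3: +8 =86
r23=10111 pc4: +16 =102
r24=11000 pc2: +4 =106
r25=11001 pc3: +8 =114
r26=11010 pc3: +8 =122
r27=11011 pc4: +16 =138
r28=11100 pc3: +8 =146
r29=11101 pc4: +16 =162
r30=11110 pc4: +16 =178
r31=11111 pc5: +32 =210
r32=100000 pc1: +2 =212
r33=100001 pc2: +4 =216
r34=100010 pc2: +4 =220
r35=100011 pc3: +8 =228
r36=100100 pc2: +4 =232
r37=100101 pc3: +8 =240
r38=100110 pc3: +8 =248
r39=100111 pc4: +16 =264
r40=101000 pc2: +4 =268
r41=101001 pc3: +8 =276
r42=101010 pc3: +8 =284
r43=101011 pc4: +16 =300
r44=101100 pc3: +8 =308
r45=101101 pc4: +16 =324
r46=101110 pc4: +16 =340
r47=101111 pc5: +32 =372
r48=110000 pc2: +4 =376
r49=110001 pc3: +8 =384
r50=110010 pc3: +8 =392
r51=110011 pc4: +16 =408
r52=110100 pc3: +8 =416
r53=110101 pc4: +16 =432
r54=110110 pc4: +16 =448
r55=110111 pc5: +32 =480
r56=111000 pc3: +8 =488
r57=111001 pc4: +16 =504
r58=111010 pc4: +16 =520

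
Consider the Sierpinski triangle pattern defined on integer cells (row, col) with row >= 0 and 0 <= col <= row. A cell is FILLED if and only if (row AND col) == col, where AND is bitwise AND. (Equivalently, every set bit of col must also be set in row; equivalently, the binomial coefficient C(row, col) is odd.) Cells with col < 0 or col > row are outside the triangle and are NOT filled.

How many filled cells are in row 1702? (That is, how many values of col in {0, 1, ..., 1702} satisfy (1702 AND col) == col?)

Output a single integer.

1702 in binary = 11010100110
popcount(1702) = number of 1-bits in 11010100110 = 6
A col c satisfies (1702 AND c) == c iff every set bit of c is also set in 1702; each of the 6 set bits of 1702 can independently be on or off in c.
count = 2^6 = 64

Answer: 64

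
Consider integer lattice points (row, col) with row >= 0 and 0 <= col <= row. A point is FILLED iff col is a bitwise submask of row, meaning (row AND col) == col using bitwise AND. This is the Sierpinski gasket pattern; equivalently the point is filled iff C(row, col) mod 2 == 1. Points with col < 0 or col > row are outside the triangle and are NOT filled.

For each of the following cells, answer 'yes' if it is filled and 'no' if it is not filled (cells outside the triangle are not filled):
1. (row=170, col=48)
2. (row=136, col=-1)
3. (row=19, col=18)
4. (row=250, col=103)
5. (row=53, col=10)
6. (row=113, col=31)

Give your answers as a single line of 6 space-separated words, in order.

Answer: no no yes no no no

Derivation:
(170,48): row=0b10101010, col=0b110000, row AND col = 0b100000 = 32; 32 != 48 -> empty
(136,-1): col outside [0, 136] -> not filled
(19,18): row=0b10011, col=0b10010, row AND col = 0b10010 = 18; 18 == 18 -> filled
(250,103): row=0b11111010, col=0b1100111, row AND col = 0b1100010 = 98; 98 != 103 -> empty
(53,10): row=0b110101, col=0b1010, row AND col = 0b0 = 0; 0 != 10 -> empty
(113,31): row=0b1110001, col=0b11111, row AND col = 0b10001 = 17; 17 != 31 -> empty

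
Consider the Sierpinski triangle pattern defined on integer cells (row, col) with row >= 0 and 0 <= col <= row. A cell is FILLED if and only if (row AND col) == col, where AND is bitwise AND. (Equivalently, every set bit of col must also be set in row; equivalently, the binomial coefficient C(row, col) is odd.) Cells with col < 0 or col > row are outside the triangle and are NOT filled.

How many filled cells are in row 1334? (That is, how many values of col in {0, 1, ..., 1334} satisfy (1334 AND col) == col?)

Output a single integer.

1334 in binary = 10100110110
popcount(1334) = number of 1-bits in 10100110110 = 6
A col c satisfies (1334 AND c) == c iff every set bit of c is also set in 1334; each of the 6 set bits of 1334 can independently be on or off in c.
count = 2^6 = 64

Answer: 64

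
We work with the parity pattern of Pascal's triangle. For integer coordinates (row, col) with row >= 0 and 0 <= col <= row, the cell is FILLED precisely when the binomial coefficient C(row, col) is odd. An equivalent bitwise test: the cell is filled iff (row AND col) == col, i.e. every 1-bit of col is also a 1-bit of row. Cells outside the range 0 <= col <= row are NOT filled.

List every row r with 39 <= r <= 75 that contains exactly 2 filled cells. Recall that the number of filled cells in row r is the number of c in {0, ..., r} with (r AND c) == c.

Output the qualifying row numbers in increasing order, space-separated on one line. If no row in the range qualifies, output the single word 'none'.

Answer: 64

Derivation:
Row r has 2^popcount(r) filled cells, so we need popcount(r) = log2(2) = 1.
Scan r = 39..75 and keep those with exactly 1 one-bits:
r=39=100111 popcount=4 -> skip
r=40=101000 popcount=2 -> skip
r=41=101001 popcount=3 -> skip
r=42=101010 popcount=3 -> skip
r=43=101011 popcount=4 -> skip
r=44=101100 popcount=3 -> skip
r=45=101101 popcount=4 -> skip
r=46=101110 popcount=4 -> skip
r=47=101111 popcount=5 -> skip
r=48=110000 popcount=2 -> skip
r=49=110001 popcount=3 -> skip
r=50=110010 popcount=3 -> skip
r=51=110011 popcount=4 -> skip
r=52=110100 popcount=3 -> skip
r=53=110101 popcount=4 -> skip
r=54=110110 popcount=4 -> skip
r=55=110111 popcount=5 -> skip
r=56=111000 popcount=3 -> skip
r=57=111001 popcount=4 -> skip
r=58=111010 popcount=4 -> skip
r=59=111011 popcount=5 -> skip
r=60=111100 popcount=4 -> skip
r=61=111101 popcount=5 -> skip
r=62=111110 popcount=5 -> skip
r=63=111111 popcount=6 -> skip
r=64=1000000 popcount=1 -> KEEP
r=65=1000001 popcount=2 -> skip
r=66=1000010 popcount=2 -> skip
r=67=1000011 popcount=3 -> skip
r=68=1000100 popcount=2 -> skip
r=69=1000101 popcount=3 -> skip
r=70=1000110 popcount=3 -> skip
r=71=1000111 popcount=4 -> skip
r=72=1001000 popcount=2 -> skip
r=73=1001001 popcount=3 -> skip
r=74=1001010 popcount=3 -> skip
r=75=1001011 popcount=4 -> skip
Kept rows: 64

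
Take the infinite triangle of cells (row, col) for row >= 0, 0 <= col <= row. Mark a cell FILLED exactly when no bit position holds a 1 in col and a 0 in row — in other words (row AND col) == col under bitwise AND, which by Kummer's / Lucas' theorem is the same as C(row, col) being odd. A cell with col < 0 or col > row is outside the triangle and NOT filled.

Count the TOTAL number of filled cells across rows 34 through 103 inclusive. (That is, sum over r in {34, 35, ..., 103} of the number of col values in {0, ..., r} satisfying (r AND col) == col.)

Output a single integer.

Answer: 1074

Derivation:
r34=100010 pc2: +4 =4
r35=100011 pc3: +8 =12
r36=100100 pc2: +4 =16
r37=100101 pc3: +8 =24
r38=100110 pc3: +8 =32
r39=100111 pc4: +16 =48
r40=101000 pc2: +4 =52
r41=101001 pc3: +8 =60
r42=101010 pc3: +8 =68
r43=101011 pc4: +16 =84
r44=101100 pc3: +8 =92
r45=101101 pc4: +16 =108
r46=101110 pc4: +16 =124
r47=101111 pc5: +32 =156
r48=110000 pc2: +4 =160
r49=110001 pc3: +8 =168
r50=110010 pc3: +8 =176
r51=110011 pc4: +16 =192
r52=110100 pc3: +8 =200
r53=110101 pc4: +16 =216
r54=110110 pc4: +16 =232
r55=110111 pc5: +32 =264
r56=111000 pc3: +8 =272
r57=111001 pc4: +16 =288
r58=111010 pc4: +16 =304
r59=111011 pc5: +32 =336
r60=111100 pc4: +16 =352
r61=111101 pc5: +32 =384
r62=111110 pc5: +32 =416
r63=111111 pc6: +64 =480
r64=1000000 pc1: +2 =482
r65=1000001 pc2: +4 =486
r66=1000010 pc2: +4 =490
r67=1000011 pc3: +8 =498
r68=1000100 pc2: +4 =502
r69=1000101 pc3: +8 =510
r70=1000110 pc3: +8 =518
r71=1000111 pc4: +16 =534
r72=1001000 pc2: +4 =538
r73=1001001 pc3: +8 =546
r74=1001010 pc3: +8 =554
r75=1001011 pc4: +16 =570
r76=1001100 pc3: +8 =578
r77=1001101 pc4: +16 =594
r78=1001110 pc4: +16 =610
r79=1001111 pc5: +32 =642
r80=1010000 pc2: +4 =646
r81=1010001 pc3: +8 =654
r82=1010010 pc3: +8 =662
r83=1010011 pc4: +16 =678
r84=1010100 pc3: +8 =686
r85=1010101 pc4: +16 =702
r86=1010110 pc4: +16 =718
r87=1010111 pc5: +32 =750
r88=1011000 pc3: +8 =758
r89=1011001 pc4: +16 =774
r90=1011010 pc4: +16 =790
r91=1011011 pc5: +32 =822
r92=1011100 pc4: +16 =838
r93=1011101 pc5: +32 =870
r94=1011110 pc5: +32 =902
r95=1011111 pc6: +64 =966
r96=1100000 pc2: +4 =970
r97=1100001 pc3: +8 =978
r98=1100010 pc3: +8 =986
r99=1100011 pc4: +16 =1002
r100=1100100 pc3: +8 =1010
r101=1100101 pc4: +16 =1026
r102=1100110 pc4: +16 =1042
r103=1100111 pc5: +32 =1074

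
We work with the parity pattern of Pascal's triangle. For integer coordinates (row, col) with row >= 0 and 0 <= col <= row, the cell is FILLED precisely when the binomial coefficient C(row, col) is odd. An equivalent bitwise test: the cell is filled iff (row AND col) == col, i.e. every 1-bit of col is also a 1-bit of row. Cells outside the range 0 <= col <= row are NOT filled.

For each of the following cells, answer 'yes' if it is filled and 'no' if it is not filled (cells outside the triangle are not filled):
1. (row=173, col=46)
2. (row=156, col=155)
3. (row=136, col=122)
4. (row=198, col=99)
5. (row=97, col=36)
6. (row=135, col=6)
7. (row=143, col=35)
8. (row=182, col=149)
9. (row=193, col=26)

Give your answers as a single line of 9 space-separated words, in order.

Answer: no no no no no yes no no no

Derivation:
(173,46): row=0b10101101, col=0b101110, row AND col = 0b101100 = 44; 44 != 46 -> empty
(156,155): row=0b10011100, col=0b10011011, row AND col = 0b10011000 = 152; 152 != 155 -> empty
(136,122): row=0b10001000, col=0b1111010, row AND col = 0b1000 = 8; 8 != 122 -> empty
(198,99): row=0b11000110, col=0b1100011, row AND col = 0b1000010 = 66; 66 != 99 -> empty
(97,36): row=0b1100001, col=0b100100, row AND col = 0b100000 = 32; 32 != 36 -> empty
(135,6): row=0b10000111, col=0b110, row AND col = 0b110 = 6; 6 == 6 -> filled
(143,35): row=0b10001111, col=0b100011, row AND col = 0b11 = 3; 3 != 35 -> empty
(182,149): row=0b10110110, col=0b10010101, row AND col = 0b10010100 = 148; 148 != 149 -> empty
(193,26): row=0b11000001, col=0b11010, row AND col = 0b0 = 0; 0 != 26 -> empty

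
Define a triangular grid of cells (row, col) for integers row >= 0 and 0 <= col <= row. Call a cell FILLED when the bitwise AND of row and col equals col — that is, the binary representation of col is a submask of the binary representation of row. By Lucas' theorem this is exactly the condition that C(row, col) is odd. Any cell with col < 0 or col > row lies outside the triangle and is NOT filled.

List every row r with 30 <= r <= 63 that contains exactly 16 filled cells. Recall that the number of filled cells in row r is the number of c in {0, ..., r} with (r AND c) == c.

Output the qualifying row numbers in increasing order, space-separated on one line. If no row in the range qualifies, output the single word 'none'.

Answer: 30 39 43 45 46 51 53 54 57 58 60

Derivation:
Row r has 2^popcount(r) filled cells, so we need popcount(r) = log2(16) = 4.
Scan r = 30..63 and keep those with exactly 4 one-bits:
r=30=11110 popcount=4 -> KEEP
r=31=11111 popcount=5 -> skip
r=32=100000 popcount=1 -> skip
r=33=100001 popcount=2 -> skip
r=34=100010 popcount=2 -> skip
r=35=100011 popcount=3 -> skip
r=36=100100 popcount=2 -> skip
r=37=100101 popcount=3 -> skip
r=38=100110 popcount=3 -> skip
r=39=100111 popcount=4 -> KEEP
r=40=101000 popcount=2 -> skip
r=41=101001 popcount=3 -> skip
r=42=101010 popcount=3 -> skip
r=43=101011 popcount=4 -> KEEP
r=44=101100 popcount=3 -> skip
r=45=101101 popcount=4 -> KEEP
r=46=101110 popcount=4 -> KEEP
r=47=101111 popcount=5 -> skip
r=48=110000 popcount=2 -> skip
r=49=110001 popcount=3 -> skip
r=50=110010 popcount=3 -> skip
r=51=110011 popcount=4 -> KEEP
r=52=110100 popcount=3 -> skip
r=53=110101 popcount=4 -> KEEP
r=54=110110 popcount=4 -> KEEP
r=55=110111 popcount=5 -> skip
r=56=111000 popcount=3 -> skip
r=57=111001 popcount=4 -> KEEP
r=58=111010 popcount=4 -> KEEP
r=59=111011 popcount=5 -> skip
r=60=111100 popcount=4 -> KEEP
r=61=111101 popcount=5 -> skip
r=62=111110 popcount=5 -> skip
r=63=111111 popcount=6 -> skip
Kept rows: 30 39 43 45 46 51 53 54 57 58 60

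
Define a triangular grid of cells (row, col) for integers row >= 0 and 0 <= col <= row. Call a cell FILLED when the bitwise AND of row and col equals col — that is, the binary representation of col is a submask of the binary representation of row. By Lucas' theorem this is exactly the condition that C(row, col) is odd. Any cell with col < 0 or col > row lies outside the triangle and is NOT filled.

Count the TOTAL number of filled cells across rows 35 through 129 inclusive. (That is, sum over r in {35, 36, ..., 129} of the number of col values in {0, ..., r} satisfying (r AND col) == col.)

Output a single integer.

r35=100011 pc3: +8 =8
r36=100100 pc2: +4 =12
r37=100101 pc3: +8 =20
r38=100110 pc3: +8 =28
r39=100111 pc4: +16 =44
r40=101000 pc2: +4 =48
r41=101001 pc3: +8 =56
r42=101010 pc3: +8 =64
r43=101011 pc4: +16 =80
r44=101100 pc3: +8 =88
r45=101101 pc4: +16 =104
r46=101110 pc4: +16 =120
r47=101111 pc5: +32 =152
r48=110000 pc2: +4 =156
r49=110001 pc3: +8 =164
r50=110010 pc3: +8 =172
r51=110011 pc4: +16 =188
r52=110100 pc3: +8 =196
r53=110101 pc4: +16 =212
r54=110110 pc4: +16 =228
r55=110111 pc5: +32 =260
r56=111000 pc3: +8 =268
r57=111001 pc4: +16 =284
r58=111010 pc4: +16 =300
r59=111011 pc5: +32 =332
r60=111100 pc4: +16 =348
r61=111101 pc5: +32 =380
r62=111110 pc5: +32 =412
r63=111111 pc6: +64 =476
r64=1000000 pc1: +2 =478
r65=1000001 pc2: +4 =482
r66=1000010 pc2: +4 =486
r67=1000011 pc3: +8 =494
r68=1000100 pc2: +4 =498
r69=1000101 pc3: +8 =506
r70=1000110 pc3: +8 =514
r71=1000111 pc4: +16 =530
r72=1001000 pc2: +4 =534
r73=1001001 pc3: +8 =542
r74=1001010 pc3: +8 =550
r75=1001011 pc4: +16 =566
r76=1001100 pc3: +8 =574
r77=1001101 pc4: +16 =590
r78=1001110 pc4: +16 =606
r79=1001111 pc5: +32 =638
r80=1010000 pc2: +4 =642
r81=1010001 pc3: +8 =650
r82=1010010 pc3: +8 =658
r83=1010011 pc4: +16 =674
r84=1010100 pc3: +8 =682
r85=1010101 pc4: +16 =698
r86=1010110 pc4: +16 =714
r87=1010111 pc5: +32 =746
r88=1011000 pc3: +8 =754
r89=1011001 pc4: +16 =770
r90=1011010 pc4: +16 =786
r91=1011011 pc5: +32 =818
r92=1011100 pc4: +16 =834
r93=1011101 pc5: +32 =866
r94=1011110 pc5: +32 =898
r95=1011111 pc6: +64 =962
r96=1100000 pc2: +4 =966
r97=1100001 pc3: +8 =974
r98=1100010 pc3: +8 =982
r99=1100011 pc4: +16 =998
r100=1100100 pc3: +8 =1006
r101=1100101 pc4: +16 =1022
r102=1100110 pc4: +16 =1038
r103=1100111 pc5: +32 =1070
r104=1101000 pc3: +8 =1078
r105=1101001 pc4: +16 =1094
r106=1101010 pc4: +16 =1110
r107=1101011 pc5: +32 =1142
r108=1101100 pc4: +16 =1158
r109=1101101 pc5: +32 =1190
r110=1101110 pc5: +32 =1222
r111=1101111 pc6: +64 =1286
r112=1110000 pc3: +8 =1294
r113=1110001 pc4: +16 =1310
r114=1110010 pc4: +16 =1326
r115=1110011 pc5: +32 =1358
r116=1110100 pc4: +16 =1374
r117=1110101 pc5: +32 =1406
r118=1110110 pc5: +32 =1438
r119=1110111 pc6: +64 =1502
r120=1111000 pc4: +16 =1518
r121=1111001 pc5: +32 =1550
r122=1111010 pc5: +32 =1582
r123=1111011 pc6: +64 =1646
r124=1111100 pc5: +32 =1678
r125=1111101 pc6: +64 =1742
r126=1111110 pc6: +64 =1806
r127=1111111 pc7: +128 =1934
r128=10000000 pc1: +2 =1936
r129=10000001 pc2: +4 =1940

Answer: 1940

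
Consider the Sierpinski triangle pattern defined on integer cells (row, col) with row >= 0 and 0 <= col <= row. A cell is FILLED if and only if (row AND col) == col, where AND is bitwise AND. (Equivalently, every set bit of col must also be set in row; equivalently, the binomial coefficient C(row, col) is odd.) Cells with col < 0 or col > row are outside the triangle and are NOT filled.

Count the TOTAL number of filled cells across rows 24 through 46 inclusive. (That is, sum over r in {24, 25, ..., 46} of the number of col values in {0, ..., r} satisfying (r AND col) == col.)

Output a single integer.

r24=11000 pc2: +4 =4
r25=11001 pc3: +8 =12
r26=11010 pc3: +8 =20
r27=11011 pc4: +16 =36
r28=11100 pc3: +8 =44
r29=11101 pc4: +16 =60
r30=11110 pc4: +16 =76
r31=11111 pc5: +32 =108
r32=100000 pc1: +2 =110
r33=100001 pc2: +4 =114
r34=100010 pc2: +4 =118
r35=100011 pc3: +8 =126
r36=100100 pc2: +4 =130
r37=100101 pc3: +8 =138
r38=100110 pc3: +8 =146
r39=100111 pc4: +16 =162
r40=101000 pc2: +4 =166
r41=101001 pc3: +8 =174
r42=101010 pc3: +8 =182
r43=101011 pc4: +16 =198
r44=101100 pc3: +8 =206
r45=101101 pc4: +16 =222
r46=101110 pc4: +16 =238

Answer: 238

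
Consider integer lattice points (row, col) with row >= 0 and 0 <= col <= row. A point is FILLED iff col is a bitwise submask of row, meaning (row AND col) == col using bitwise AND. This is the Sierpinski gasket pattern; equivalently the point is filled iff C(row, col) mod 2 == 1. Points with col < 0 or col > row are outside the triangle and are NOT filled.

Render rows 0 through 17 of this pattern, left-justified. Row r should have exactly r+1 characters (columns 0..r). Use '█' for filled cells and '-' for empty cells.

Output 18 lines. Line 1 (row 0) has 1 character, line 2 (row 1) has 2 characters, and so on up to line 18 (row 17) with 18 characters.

r0=0: █
r1=1: ██
r2=10: █-█
r3=11: ████
r4=100: █---█
r5=101: ██--██
r6=110: █-█-█-█
r7=111: ████████
r8=1000: █-------█
r9=1001: ██------██
r10=1010: █-█-----█-█
r11=1011: ████----████
r12=1100: █---█---█---█
r13=1101: ██--██--██--██
r14=1110: █-█-█-█-█-█-█-█
r15=1111: ████████████████
r16=10000: █---------------█
r17=10001: ██--------------██

Answer: █
██
█-█
████
█---█
██--██
█-█-█-█
████████
█-------█
██------██
█-█-----█-█
████----████
█---█---█---█
██--██--██--██
█-█-█-█-█-█-█-█
████████████████
█---------------█
██--------------██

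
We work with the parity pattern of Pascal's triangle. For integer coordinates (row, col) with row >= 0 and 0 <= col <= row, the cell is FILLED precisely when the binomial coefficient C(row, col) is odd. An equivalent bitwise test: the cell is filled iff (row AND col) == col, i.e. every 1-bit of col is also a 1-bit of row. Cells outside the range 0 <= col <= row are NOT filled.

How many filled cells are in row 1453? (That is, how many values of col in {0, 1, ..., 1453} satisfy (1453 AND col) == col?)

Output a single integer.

Answer: 128

Derivation:
1453 in binary = 10110101101
popcount(1453) = number of 1-bits in 10110101101 = 7
A col c satisfies (1453 AND c) == c iff every set bit of c is also set in 1453; each of the 7 set bits of 1453 can independently be on or off in c.
count = 2^7 = 128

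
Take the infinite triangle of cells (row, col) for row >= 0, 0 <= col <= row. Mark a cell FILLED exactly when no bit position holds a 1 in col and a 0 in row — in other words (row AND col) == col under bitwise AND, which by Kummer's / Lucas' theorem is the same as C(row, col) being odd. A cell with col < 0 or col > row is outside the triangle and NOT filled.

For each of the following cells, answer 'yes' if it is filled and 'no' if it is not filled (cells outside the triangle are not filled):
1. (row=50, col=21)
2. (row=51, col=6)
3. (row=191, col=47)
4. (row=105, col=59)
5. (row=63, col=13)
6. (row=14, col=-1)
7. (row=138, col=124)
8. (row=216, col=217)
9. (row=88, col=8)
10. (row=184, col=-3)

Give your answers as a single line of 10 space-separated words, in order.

(50,21): row=0b110010, col=0b10101, row AND col = 0b10000 = 16; 16 != 21 -> empty
(51,6): row=0b110011, col=0b110, row AND col = 0b10 = 2; 2 != 6 -> empty
(191,47): row=0b10111111, col=0b101111, row AND col = 0b101111 = 47; 47 == 47 -> filled
(105,59): row=0b1101001, col=0b111011, row AND col = 0b101001 = 41; 41 != 59 -> empty
(63,13): row=0b111111, col=0b1101, row AND col = 0b1101 = 13; 13 == 13 -> filled
(14,-1): col outside [0, 14] -> not filled
(138,124): row=0b10001010, col=0b1111100, row AND col = 0b1000 = 8; 8 != 124 -> empty
(216,217): col outside [0, 216] -> not filled
(88,8): row=0b1011000, col=0b1000, row AND col = 0b1000 = 8; 8 == 8 -> filled
(184,-3): col outside [0, 184] -> not filled

Answer: no no yes no yes no no no yes no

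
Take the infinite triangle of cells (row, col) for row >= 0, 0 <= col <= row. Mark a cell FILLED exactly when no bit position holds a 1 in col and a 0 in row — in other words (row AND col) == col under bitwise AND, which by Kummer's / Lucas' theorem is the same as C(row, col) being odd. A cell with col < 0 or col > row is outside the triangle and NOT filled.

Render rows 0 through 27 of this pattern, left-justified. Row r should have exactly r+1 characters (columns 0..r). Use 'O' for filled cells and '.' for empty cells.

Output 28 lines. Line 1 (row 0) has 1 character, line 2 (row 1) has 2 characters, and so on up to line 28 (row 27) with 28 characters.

Answer: O
OO
O.O
OOOO
O...O
OO..OO
O.O.O.O
OOOOOOOO
O.......O
OO......OO
O.O.....O.O
OOOO....OOOO
O...O...O...O
OO..OO..OO..OO
O.O.O.O.O.O.O.O
OOOOOOOOOOOOOOOO
O...............O
OO..............OO
O.O.............O.O
OOOO............OOOO
O...O...........O...O
OO..OO..........OO..OO
O.O.O.O.........O.O.O.O
OOOOOOOO........OOOOOOOO
O.......O.......O.......O
OO......OO......OO......OO
O.O.....O.O.....O.O.....O.O
OOOO....OOOO....OOOO....OOOO

Derivation:
r0=0: O
r1=1: OO
r2=10: O.O
r3=11: OOOO
r4=100: O...O
r5=101: OO..OO
r6=110: O.O.O.O
r7=111: OOOOOOOO
r8=1000: O.......O
r9=1001: OO......OO
r10=1010: O.O.....O.O
r11=1011: OOOO....OOOO
r12=1100: O...O...O...O
r13=1101: OO..OO..OO..OO
r14=1110: O.O.O.O.O.O.O.O
r15=1111: OOOOOOOOOOOOOOOO
r16=10000: O...............O
r17=10001: OO..............OO
r18=10010: O.O.............O.O
r19=10011: OOOO............OOOO
r20=10100: O...O...........O...O
r21=10101: OO..OO..........OO..OO
r22=10110: O.O.O.O.........O.O.O.O
r23=10111: OOOOOOOO........OOOOOOOO
r24=11000: O.......O.......O.......O
r25=11001: OO......OO......OO......OO
r26=11010: O.O.....O.O.....O.O.....O.O
r27=11011: OOOO....OOOO....OOOO....OOOO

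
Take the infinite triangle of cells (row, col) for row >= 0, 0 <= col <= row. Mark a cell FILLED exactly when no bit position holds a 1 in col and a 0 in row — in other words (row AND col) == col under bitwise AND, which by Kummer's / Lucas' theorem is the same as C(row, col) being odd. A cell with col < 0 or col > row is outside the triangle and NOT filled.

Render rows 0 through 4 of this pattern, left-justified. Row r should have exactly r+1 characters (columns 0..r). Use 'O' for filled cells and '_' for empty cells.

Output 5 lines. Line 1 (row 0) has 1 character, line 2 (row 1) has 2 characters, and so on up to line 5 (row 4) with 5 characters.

Answer: O
OO
O_O
OOOO
O___O

Derivation:
r0=0: O
r1=1: OO
r2=10: O_O
r3=11: OOOO
r4=100: O___O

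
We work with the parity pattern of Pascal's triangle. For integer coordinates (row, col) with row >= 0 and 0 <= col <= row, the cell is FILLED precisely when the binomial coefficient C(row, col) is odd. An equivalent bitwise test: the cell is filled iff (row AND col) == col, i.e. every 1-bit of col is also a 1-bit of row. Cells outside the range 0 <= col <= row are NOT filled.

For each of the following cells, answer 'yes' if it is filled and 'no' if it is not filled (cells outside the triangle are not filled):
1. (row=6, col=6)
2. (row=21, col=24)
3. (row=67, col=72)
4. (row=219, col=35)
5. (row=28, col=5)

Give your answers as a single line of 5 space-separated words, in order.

Answer: yes no no no no

Derivation:
(6,6): row=0b110, col=0b110, row AND col = 0b110 = 6; 6 == 6 -> filled
(21,24): col outside [0, 21] -> not filled
(67,72): col outside [0, 67] -> not filled
(219,35): row=0b11011011, col=0b100011, row AND col = 0b11 = 3; 3 != 35 -> empty
(28,5): row=0b11100, col=0b101, row AND col = 0b100 = 4; 4 != 5 -> empty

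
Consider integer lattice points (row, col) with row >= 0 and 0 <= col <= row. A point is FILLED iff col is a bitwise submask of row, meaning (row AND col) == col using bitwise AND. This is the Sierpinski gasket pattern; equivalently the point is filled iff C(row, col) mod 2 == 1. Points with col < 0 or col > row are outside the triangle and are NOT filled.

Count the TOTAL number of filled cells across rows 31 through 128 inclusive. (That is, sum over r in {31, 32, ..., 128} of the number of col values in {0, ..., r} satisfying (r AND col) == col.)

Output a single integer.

r31=11111 pc5: +32 =32
r32=100000 pc1: +2 =34
r33=100001 pc2: +4 =38
r34=100010 pc2: +4 =42
r35=100011 pc3: +8 =50
r36=100100 pc2: +4 =54
r37=100101 pc3: +8 =62
r38=100110 pc3: +8 =70
r39=100111 pc4: +16 =86
r40=101000 pc2: +4 =90
r41=101001 pc3: +8 =98
r42=101010 pc3: +8 =106
r43=101011 pc4: +16 =122
r44=101100 pc3: +8 =130
r45=101101 pc4: +16 =146
r46=101110 pc4: +16 =162
r47=101111 pc5: +32 =194
r48=110000 pc2: +4 =198
r49=110001 pc3: +8 =206
r50=110010 pc3: +8 =214
r51=110011 pc4: +16 =230
r52=110100 pc3: +8 =238
r53=110101 pc4: +16 =254
r54=110110 pc4: +16 =270
r55=110111 pc5: +32 =302
r56=111000 pc3: +8 =310
r57=111001 pc4: +16 =326
r58=111010 pc4: +16 =342
r59=111011 pc5: +32 =374
r60=111100 pc4: +16 =390
r61=111101 pc5: +32 =422
r62=111110 pc5: +32 =454
r63=111111 pc6: +64 =518
r64=1000000 pc1: +2 =520
r65=1000001 pc2: +4 =524
r66=1000010 pc2: +4 =528
r67=1000011 pc3: +8 =536
r68=1000100 pc2: +4 =540
r69=1000101 pc3: +8 =548
r70=1000110 pc3: +8 =556
r71=1000111 pc4: +16 =572
r72=1001000 pc2: +4 =576
r73=1001001 pc3: +8 =584
r74=1001010 pc3: +8 =592
r75=1001011 pc4: +16 =608
r76=1001100 pc3: +8 =616
r77=1001101 pc4: +16 =632
r78=1001110 pc4: +16 =648
r79=1001111 pc5: +32 =680
r80=1010000 pc2: +4 =684
r81=1010001 pc3: +8 =692
r82=1010010 pc3: +8 =700
r83=1010011 pc4: +16 =716
r84=1010100 pc3: +8 =724
r85=1010101 pc4: +16 =740
r86=1010110 pc4: +16 =756
r87=1010111 pc5: +32 =788
r88=1011000 pc3: +8 =796
r89=1011001 pc4: +16 =812
r90=1011010 pc4: +16 =828
r91=1011011 pc5: +32 =860
r92=1011100 pc4: +16 =876
r93=1011101 pc5: +32 =908
r94=1011110 pc5: +32 =940
r95=1011111 pc6: +64 =1004
r96=1100000 pc2: +4 =1008
r97=1100001 pc3: +8 =1016
r98=1100010 pc3: +8 =1024
r99=1100011 pc4: +16 =1040
r100=1100100 pc3: +8 =1048
r101=1100101 pc4: +16 =1064
r102=1100110 pc4: +16 =1080
r103=1100111 pc5: +32 =1112
r104=1101000 pc3: +8 =1120
r105=1101001 pc4: +16 =1136
r106=1101010 pc4: +16 =1152
r107=1101011 pc5: +32 =1184
r108=1101100 pc4: +16 =1200
r109=1101101 pc5: +32 =1232
r110=1101110 pc5: +32 =1264
r111=1101111 pc6: +64 =1328
r112=1110000 pc3: +8 =1336
r113=1110001 pc4: +16 =1352
r114=1110010 pc4: +16 =1368
r115=1110011 pc5: +32 =1400
r116=1110100 pc4: +16 =1416
r117=1110101 pc5: +32 =1448
r118=1110110 pc5: +32 =1480
r119=1110111 pc6: +64 =1544
r120=1111000 pc4: +16 =1560
r121=1111001 pc5: +32 =1592
r122=1111010 pc5: +32 =1624
r123=1111011 pc6: +64 =1688
r124=1111100 pc5: +32 =1720
r125=1111101 pc6: +64 =1784
r126=1111110 pc6: +64 =1848
r127=1111111 pc7: +128 =1976
r128=10000000 pc1: +2 =1978

Answer: 1978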